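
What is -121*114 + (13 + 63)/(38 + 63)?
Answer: -1393118/101 ≈ -13793.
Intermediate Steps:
-121*114 + (13 + 63)/(38 + 63) = -13794 + 76/101 = -1393118/101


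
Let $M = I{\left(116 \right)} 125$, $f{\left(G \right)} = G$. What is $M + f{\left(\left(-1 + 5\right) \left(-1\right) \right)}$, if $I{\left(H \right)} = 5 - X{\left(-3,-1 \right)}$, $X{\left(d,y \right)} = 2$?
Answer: $371$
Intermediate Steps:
$I{\left(H \right)} = 3$ ($I{\left(H \right)} = 5 - 2 = 3$)
$M = 375$ ($M = 3 \cdot 125 = 375$)
$M + f{\left(\left(-1 + 5\right) \left(-1\right) \right)} = 375 + \left(-1 + 5\right) \left(-1\right) = 375 + 4 \left(-1\right) = 375 - 4 = 371$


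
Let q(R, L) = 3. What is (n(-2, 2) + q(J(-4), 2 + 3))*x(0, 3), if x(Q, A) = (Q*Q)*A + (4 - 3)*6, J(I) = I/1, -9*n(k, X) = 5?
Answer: 44/3 ≈ 14.667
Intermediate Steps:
n(k, X) = -5/9 (n(k, X) = -1/9*5 = -5/9)
J(I) = I (J(I) = I*1 = I)
x(Q, A) = 6 + A*Q**2 (x(Q, A) = Q**2*A + 1*6 = A*Q**2 + 6 = 6 + A*Q**2)
(n(-2, 2) + q(J(-4), 2 + 3))*x(0, 3) = (-5/9 + 3)*(6 + 3*0**2) = 22*(6 + 3*0)/9 = 22*(6 + 0)/9 = (22/9)*6 = 44/3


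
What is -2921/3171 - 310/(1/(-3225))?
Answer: 3170204329/3171 ≈ 9.9975e+5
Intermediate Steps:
-2921/3171 - 310/(1/(-3225)) = -2921*1/3171 - 310/(-1/3225) = -2921/3171 - 310*(-3225) = -2921/3171 + 999750 = 3170204329/3171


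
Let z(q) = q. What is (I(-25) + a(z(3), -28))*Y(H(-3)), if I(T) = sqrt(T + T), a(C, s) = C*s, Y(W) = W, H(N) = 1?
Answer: -84 + 5*I*sqrt(2) ≈ -84.0 + 7.0711*I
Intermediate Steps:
I(T) = sqrt(2)*sqrt(T) (I(T) = sqrt(2*T) = sqrt(2)*sqrt(T))
(I(-25) + a(z(3), -28))*Y(H(-3)) = (sqrt(2)*sqrt(-25) + 3*(-28))*1 = (sqrt(2)*(5*I) - 84)*1 = (5*I*sqrt(2) - 84)*1 = (-84 + 5*I*sqrt(2))*1 = -84 + 5*I*sqrt(2)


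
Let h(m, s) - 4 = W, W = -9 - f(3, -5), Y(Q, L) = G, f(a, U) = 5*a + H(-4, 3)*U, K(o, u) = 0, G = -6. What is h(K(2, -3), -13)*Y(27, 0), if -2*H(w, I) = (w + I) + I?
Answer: 150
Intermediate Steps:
H(w, I) = -I - w/2 (H(w, I) = -((w + I) + I)/2 = -((I + w) + I)/2 = -(w + 2*I)/2 = -I - w/2)
f(a, U) = -U + 5*a (f(a, U) = 5*a + (-1*3 - ½*(-4))*U = 5*a + (-3 + 2)*U = 5*a - U = -U + 5*a)
Y(Q, L) = -6
W = -29 (W = -9 - (-1*(-5) + 5*3) = -9 - (5 + 15) = -9 - 1*20 = -9 - 20 = -29)
h(m, s) = -25 (h(m, s) = 4 - 29 = -25)
h(K(2, -3), -13)*Y(27, 0) = -25*(-6) = 150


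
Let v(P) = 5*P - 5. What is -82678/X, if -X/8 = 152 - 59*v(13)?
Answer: -41339/13552 ≈ -3.0504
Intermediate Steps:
v(P) = -5 + 5*P
X = 27104 (X = -8*(152 - 59*(-5 + 5*13)) = -8*(152 - 59*(-5 + 65)) = -8*(152 - 59*60) = -8*(152 - 3540) = -8*(-3388) = 27104)
-82678/X = -82678/27104 = -82678*1/27104 = -41339/13552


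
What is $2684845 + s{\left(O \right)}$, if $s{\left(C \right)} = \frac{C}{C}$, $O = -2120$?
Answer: $2684846$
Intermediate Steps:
$s{\left(C \right)} = 1$
$2684845 + s{\left(O \right)} = 2684845 + 1 = 2684846$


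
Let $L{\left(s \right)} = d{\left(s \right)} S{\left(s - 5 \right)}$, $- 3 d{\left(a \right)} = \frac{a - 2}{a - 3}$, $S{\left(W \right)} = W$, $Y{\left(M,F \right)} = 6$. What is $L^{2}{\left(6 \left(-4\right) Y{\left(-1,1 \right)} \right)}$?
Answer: $\frac{473236516}{194481} \approx 2433.3$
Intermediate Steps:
$d{\left(a \right)} = - \frac{-2 + a}{3 \left(-3 + a\right)}$ ($d{\left(a \right)} = - \frac{\left(a - 2\right) \frac{1}{a - 3}}{3} = - \frac{\left(-2 + a\right) \frac{1}{-3 + a}}{3} = - \frac{\frac{1}{-3 + a} \left(-2 + a\right)}{3} = - \frac{-2 + a}{3 \left(-3 + a\right)}$)
$L{\left(s \right)} = \frac{\left(-5 + s\right) \left(2 - s\right)}{3 \left(-3 + s\right)}$ ($L{\left(s \right)} = \frac{2 - s}{3 \left(-3 + s\right)} \left(s - 5\right) = \frac{2 - s}{3 \left(-3 + s\right)} \left(-5 + s\right) = \frac{\left(-5 + s\right) \left(2 - s\right)}{3 \left(-3 + s\right)}$)
$L^{2}{\left(6 \left(-4\right) Y{\left(-1,1 \right)} \right)} = \left(- \frac{\left(-5 + 6 \left(-4\right) 6\right) \left(-2 + 6 \left(-4\right) 6\right)}{-9 + 3 \cdot 6 \left(-4\right) 6}\right)^{2} = \left(- \frac{\left(-5 - 144\right) \left(-2 - 144\right)}{-9 + 3 \left(\left(-24\right) 6\right)}\right)^{2} = \left(- \frac{\left(-5 - 144\right) \left(-2 - 144\right)}{-9 + 3 \left(-144\right)}\right)^{2} = \left(\left(-1\right) \frac{1}{-9 - 432} \left(-149\right) \left(-146\right)\right)^{2} = \left(\left(-1\right) \frac{1}{-441} \left(-149\right) \left(-146\right)\right)^{2} = \left(\left(-1\right) \left(- \frac{1}{441}\right) \left(-149\right) \left(-146\right)\right)^{2} = \left(\frac{21754}{441}\right)^{2} = \frac{473236516}{194481}$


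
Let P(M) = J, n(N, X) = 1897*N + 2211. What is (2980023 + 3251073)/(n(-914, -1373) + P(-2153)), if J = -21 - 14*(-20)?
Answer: -1557774/432847 ≈ -3.5989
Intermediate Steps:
n(N, X) = 2211 + 1897*N
J = 259 (J = -21 + 280 = 259)
P(M) = 259
(2980023 + 3251073)/(n(-914, -1373) + P(-2153)) = (2980023 + 3251073)/((2211 + 1897*(-914)) + 259) = 6231096/((2211 - 1733858) + 259) = 6231096/(-1731647 + 259) = 6231096/(-1731388) = 6231096*(-1/1731388) = -1557774/432847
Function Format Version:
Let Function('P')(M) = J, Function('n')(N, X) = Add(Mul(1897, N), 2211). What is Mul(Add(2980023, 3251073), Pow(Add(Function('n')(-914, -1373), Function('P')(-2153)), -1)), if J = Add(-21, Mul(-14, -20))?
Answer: Rational(-1557774, 432847) ≈ -3.5989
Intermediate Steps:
Function('n')(N, X) = Add(2211, Mul(1897, N))
J = 259 (J = Add(-21, 280) = 259)
Function('P')(M) = 259
Mul(Add(2980023, 3251073), Pow(Add(Function('n')(-914, -1373), Function('P')(-2153)), -1)) = Mul(Add(2980023, 3251073), Pow(Add(Add(2211, Mul(1897, -914)), 259), -1)) = Mul(6231096, Pow(Add(Add(2211, -1733858), 259), -1)) = Mul(6231096, Pow(Add(-1731647, 259), -1)) = Mul(6231096, Pow(-1731388, -1)) = Mul(6231096, Rational(-1, 1731388)) = Rational(-1557774, 432847)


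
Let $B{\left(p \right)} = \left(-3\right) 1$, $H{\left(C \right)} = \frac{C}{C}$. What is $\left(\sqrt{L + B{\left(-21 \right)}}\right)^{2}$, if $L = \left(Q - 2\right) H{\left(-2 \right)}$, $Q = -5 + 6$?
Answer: $-4$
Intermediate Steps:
$H{\left(C \right)} = 1$
$B{\left(p \right)} = -3$
$Q = 1$
$L = -1$ ($L = \left(1 - 2\right) 1 = \left(-1\right) 1 = -1$)
$\left(\sqrt{L + B{\left(-21 \right)}}\right)^{2} = \left(\sqrt{-1 - 3}\right)^{2} = \left(\sqrt{-4}\right)^{2} = \left(2 i\right)^{2} = -4$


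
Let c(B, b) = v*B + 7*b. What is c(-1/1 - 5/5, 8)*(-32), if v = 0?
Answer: -1792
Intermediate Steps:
c(B, b) = 7*b (c(B, b) = 0*B + 7*b = 0 + 7*b = 7*b)
c(-1/1 - 5/5, 8)*(-32) = (7*8)*(-32) = 56*(-32) = -1792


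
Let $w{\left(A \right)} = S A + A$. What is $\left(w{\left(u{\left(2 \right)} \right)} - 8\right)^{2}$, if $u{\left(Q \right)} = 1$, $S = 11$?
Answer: $16$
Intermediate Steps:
$w{\left(A \right)} = 12 A$ ($w{\left(A \right)} = 11 A + A = 12 A$)
$\left(w{\left(u{\left(2 \right)} \right)} - 8\right)^{2} = \left(12 \cdot 1 - 8\right)^{2} = \left(12 - 8\right)^{2} = 4^{2} = 16$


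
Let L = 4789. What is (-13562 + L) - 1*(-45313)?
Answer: 36540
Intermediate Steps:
(-13562 + L) - 1*(-45313) = (-13562 + 4789) - 1*(-45313) = -8773 + 45313 = 36540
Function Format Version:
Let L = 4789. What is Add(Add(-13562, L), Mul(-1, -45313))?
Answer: 36540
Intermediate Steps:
Add(Add(-13562, L), Mul(-1, -45313)) = Add(Add(-13562, 4789), Mul(-1, -45313)) = Add(-8773, 45313) = 36540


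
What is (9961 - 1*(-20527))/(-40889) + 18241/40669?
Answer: -494060223/1662914741 ≈ -0.29710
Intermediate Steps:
(9961 - 1*(-20527))/(-40889) + 18241/40669 = (9961 + 20527)*(-1/40889) + 18241*(1/40669) = 30488*(-1/40889) + 18241/40669 = -30488/40889 + 18241/40669 = -494060223/1662914741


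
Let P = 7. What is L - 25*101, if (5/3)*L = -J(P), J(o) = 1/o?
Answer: -88378/35 ≈ -2525.1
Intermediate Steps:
J(o) = 1/o
L = -3/35 (L = 3*(-1/7)/5 = 3*(-1*⅐)/5 = (⅗)*(-⅐) = -3/35 ≈ -0.085714)
L - 25*101 = -3/35 - 25*101 = -3/35 - 2525 = -88378/35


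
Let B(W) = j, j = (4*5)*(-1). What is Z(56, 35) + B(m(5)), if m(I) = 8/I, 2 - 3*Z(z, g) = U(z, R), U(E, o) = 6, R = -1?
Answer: -64/3 ≈ -21.333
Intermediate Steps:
Z(z, g) = -4/3 (Z(z, g) = ⅔ - ⅓*6 = ⅔ - 2 = -4/3)
j = -20 (j = 20*(-1) = -20)
B(W) = -20
Z(56, 35) + B(m(5)) = -4/3 - 20 = -64/3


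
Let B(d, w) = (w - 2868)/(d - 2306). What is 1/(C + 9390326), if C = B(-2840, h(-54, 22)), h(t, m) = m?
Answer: 2573/24161310221 ≈ 1.0649e-7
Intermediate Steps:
B(d, w) = (-2868 + w)/(-2306 + d)
C = 1423/2573 (C = (-2868 + 22)/(-2306 - 2840) = -2846/(-5146) = -1/5146*(-2846) = 1423/2573 ≈ 0.55305)
1/(C + 9390326) = 1/(1423/2573 + 9390326) = 1/(24161310221/2573) = 2573/24161310221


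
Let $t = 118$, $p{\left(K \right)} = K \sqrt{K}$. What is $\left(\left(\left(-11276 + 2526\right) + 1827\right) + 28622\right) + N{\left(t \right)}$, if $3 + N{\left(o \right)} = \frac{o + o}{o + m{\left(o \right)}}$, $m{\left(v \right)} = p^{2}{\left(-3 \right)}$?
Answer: $\frac{1974572}{91} \approx 21699.0$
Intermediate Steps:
$p{\left(K \right)} = K^{\frac{3}{2}}$
$m{\left(v \right)} = -27$ ($m{\left(v \right)} = \left(\left(-3\right)^{\frac{3}{2}}\right)^{2} = \left(- 3 i \sqrt{3}\right)^{2} = -27$)
$N{\left(o \right)} = -3 + \frac{2 o}{-27 + o}$ ($N{\left(o \right)} = -3 + \frac{o + o}{o - 27} = -3 + \frac{2 o}{-27 + o}$)
$\left(\left(\left(-11276 + 2526\right) + 1827\right) + 28622\right) + N{\left(t \right)} = \left(\left(\left(-11276 + 2526\right) + 1827\right) + 28622\right) + \frac{81 - 118}{-27 + 118} = \left(\left(-8750 + 1827\right) + 28622\right) + \frac{81 - 118}{91} = \left(-6923 + 28622\right) + \frac{1}{91} \left(-37\right) = 21699 - \frac{37}{91} = \frac{1974572}{91}$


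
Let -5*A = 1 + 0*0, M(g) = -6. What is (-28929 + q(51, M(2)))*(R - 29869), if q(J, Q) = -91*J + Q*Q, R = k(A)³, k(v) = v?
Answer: 125203414284/125 ≈ 1.0016e+9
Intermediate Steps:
A = -⅕ (A = -(1 + 0*0)/5 = -(1 + 0)/5 = -⅕*1 = -⅕ ≈ -0.20000)
R = -1/125 (R = (-⅕)³ = -1/125 ≈ -0.0080000)
q(J, Q) = Q² - 91*J (q(J, Q) = -91*J + Q² = Q² - 91*J)
(-28929 + q(51, M(2)))*(R - 29869) = (-28929 + ((-6)² - 91*51))*(-1/125 - 29869) = (-28929 + (36 - 4641))*(-3733626/125) = (-28929 - 4605)*(-3733626/125) = -33534*(-3733626/125) = 125203414284/125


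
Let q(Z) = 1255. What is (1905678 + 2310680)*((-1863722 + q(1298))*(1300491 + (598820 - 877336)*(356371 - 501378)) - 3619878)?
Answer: -317160553051930579008482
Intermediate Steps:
(1905678 + 2310680)*((-1863722 + q(1298))*(1300491 + (598820 - 877336)*(356371 - 501378)) - 3619878) = (1905678 + 2310680)*((-1863722 + 1255)*(1300491 + (598820 - 877336)*(356371 - 501378)) - 3619878) = 4216358*(-1862467*(1300491 - 278516*(-145007)) - 3619878) = 4216358*(-1862467*(1300491 + 40386769612) - 3619878) = 4216358*(-1862467*40388070103 - 3619878) = 4216358*(-75221447760524101 - 3619878) = 4216358*(-75221447764143979) = -317160553051930579008482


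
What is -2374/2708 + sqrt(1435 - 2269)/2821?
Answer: -1187/1354 + I*sqrt(834)/2821 ≈ -0.87666 + 0.010237*I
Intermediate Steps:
-2374/2708 + sqrt(1435 - 2269)/2821 = -2374*1/2708 + sqrt(-834)*(1/2821) = -1187/1354 + (I*sqrt(834))*(1/2821) = -1187/1354 + I*sqrt(834)/2821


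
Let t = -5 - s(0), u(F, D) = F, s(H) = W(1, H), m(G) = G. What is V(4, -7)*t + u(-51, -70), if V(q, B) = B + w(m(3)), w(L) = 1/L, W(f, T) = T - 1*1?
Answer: -73/3 ≈ -24.333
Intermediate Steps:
W(f, T) = -1 + T (W(f, T) = T - 1 = -1 + T)
s(H) = -1 + H
t = -4 (t = -5 - (-1 + 0) = -5 - 1*(-1) = -5 + 1 = -4)
V(q, B) = ⅓ + B (V(q, B) = B + 1/3 = B + ⅓ = ⅓ + B)
V(4, -7)*t + u(-51, -70) = (⅓ - 7)*(-4) - 51 = -20/3*(-4) - 51 = 80/3 - 51 = -73/3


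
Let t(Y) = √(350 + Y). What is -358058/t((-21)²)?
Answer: -358058*√791/791 ≈ -12731.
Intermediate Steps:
-358058/t((-21)²) = -358058/√(350 + (-21)²) = -358058/√(350 + 441) = -358058*√791/791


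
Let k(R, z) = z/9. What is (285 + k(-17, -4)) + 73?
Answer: 3218/9 ≈ 357.56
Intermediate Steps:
k(R, z) = z/9 (k(R, z) = z*(1/9) = z/9)
(285 + k(-17, -4)) + 73 = (285 + (1/9)*(-4)) + 73 = (285 - 4/9) + 73 = 2561/9 + 73 = 3218/9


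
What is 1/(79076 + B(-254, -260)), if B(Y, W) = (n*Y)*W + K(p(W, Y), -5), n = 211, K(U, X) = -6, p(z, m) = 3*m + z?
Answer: 1/14013510 ≈ 7.1360e-8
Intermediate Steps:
p(z, m) = z + 3*m
B(Y, W) = -6 + 211*W*Y (B(Y, W) = (211*Y)*W - 6 = 211*W*Y - 6 = -6 + 211*W*Y)
1/(79076 + B(-254, -260)) = 1/(79076 + (-6 + 211*(-260)*(-254))) = 1/(79076 + (-6 + 13934440)) = 1/(79076 + 13934434) = 1/14013510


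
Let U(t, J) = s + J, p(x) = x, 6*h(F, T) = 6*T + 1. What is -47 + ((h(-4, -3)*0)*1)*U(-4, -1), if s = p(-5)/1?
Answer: -47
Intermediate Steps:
h(F, T) = 1/6 + T (h(F, T) = (6*T + 1)/6 = (1 + 6*T)/6 = 1/6 + T)
s = -5 (s = -5/1 = -5*1 = -5)
U(t, J) = -5 + J
-47 + ((h(-4, -3)*0)*1)*U(-4, -1) = -47 + (((1/6 - 3)*0)*1)*(-5 - 1) = -47 + (-17/6*0*1)*(-6) = -47 + (0*1)*(-6) = -47 + 0*(-6) = -47 + 0 = -47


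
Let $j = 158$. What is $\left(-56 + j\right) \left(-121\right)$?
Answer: $-12342$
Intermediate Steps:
$\left(-56 + j\right) \left(-121\right) = \left(-56 + 158\right) \left(-121\right) = 102 \left(-121\right) = -12342$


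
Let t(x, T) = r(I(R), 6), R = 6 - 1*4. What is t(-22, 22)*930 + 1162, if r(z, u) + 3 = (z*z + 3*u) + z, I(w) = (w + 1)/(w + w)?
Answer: 130661/8 ≈ 16333.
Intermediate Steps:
R = 2 (R = 6 - 4 = 2)
I(w) = (1 + w)/(2*w) (I(w) = (1 + w)/((2*w)) = (1 + w)*(1/(2*w)) = (1 + w)/(2*w))
r(z, u) = -3 + z + z² + 3*u (r(z, u) = -3 + ((z*z + 3*u) + z) = -3 + ((z² + 3*u) + z) = -3 + (z + z² + 3*u) = -3 + z + z² + 3*u)
t(x, T) = 261/16 (t(x, T) = -3 + (½)*(1 + 2)/2 + ((½)*(1 + 2)/2)² + 3*6 = -3 + (½)*(½)*3 + ((½)*(½)*3)² + 18 = -3 + ¾ + (¾)² + 18 = -3 + ¾ + 9/16 + 18 = 261/16)
t(-22, 22)*930 + 1162 = (261/16)*930 + 1162 = 121365/8 + 1162 = 130661/8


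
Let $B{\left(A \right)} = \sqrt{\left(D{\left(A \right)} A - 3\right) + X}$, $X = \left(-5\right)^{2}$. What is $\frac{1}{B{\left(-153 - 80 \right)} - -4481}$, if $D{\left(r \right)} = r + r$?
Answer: $\frac{4481}{19970761} - \frac{10 \sqrt{1086}}{19970761} \approx 0.00020788$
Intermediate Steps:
$D{\left(r \right)} = 2 r$
$X = 25$
$B{\left(A \right)} = \sqrt{22 + 2 A^{2}}$ ($B{\left(A \right)} = \sqrt{\left(2 A A - 3\right) + 25} = \sqrt{\left(2 A^{2} - 3\right) + 25} = \sqrt{\left(-3 + 2 A^{2}\right) + 25} = \sqrt{22 + 2 A^{2}}$)
$\frac{1}{B{\left(-153 - 80 \right)} - -4481} = \frac{1}{\sqrt{22 + 2 \left(-153 - 80\right)^{2}} - -4481} = \frac{1}{\sqrt{22 + 2 \left(-233\right)^{2}} + \left(-45 + 4526\right)} = \frac{1}{\sqrt{22 + 2 \cdot 54289} + 4481} = \frac{1}{\sqrt{22 + 108578} + 4481} = \frac{1}{\sqrt{108600} + 4481} = \frac{1}{10 \sqrt{1086} + 4481} = \frac{1}{4481 + 10 \sqrt{1086}}$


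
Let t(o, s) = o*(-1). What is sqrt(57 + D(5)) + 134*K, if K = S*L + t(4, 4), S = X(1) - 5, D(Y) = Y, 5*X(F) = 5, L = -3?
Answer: 1072 + sqrt(62) ≈ 1079.9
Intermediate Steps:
X(F) = 1 (X(F) = (1/5)*5 = 1)
S = -4 (S = 1 - 5 = -4)
t(o, s) = -o
K = 8 (K = -4*(-3) - 1*4 = 12 - 4 = 8)
sqrt(57 + D(5)) + 134*K = sqrt(57 + 5) + 134*8 = sqrt(62) + 1072 = 1072 + sqrt(62)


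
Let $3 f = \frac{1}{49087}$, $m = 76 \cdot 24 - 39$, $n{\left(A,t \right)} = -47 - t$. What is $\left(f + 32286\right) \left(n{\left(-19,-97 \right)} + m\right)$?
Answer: $\frac{8724449967245}{147261} \approx 5.9245 \cdot 10^{7}$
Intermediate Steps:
$m = 1785$ ($m = 1824 - 39 = 1785$)
$f = \frac{1}{147261}$ ($f = \frac{1}{3 \cdot 49087} = \frac{1}{3} \cdot \frac{1}{49087} = \frac{1}{147261} \approx 6.7907 \cdot 10^{-6}$)
$\left(f + 32286\right) \left(n{\left(-19,-97 \right)} + m\right) = \left(\frac{1}{147261} + 32286\right) \left(\left(-47 - -97\right) + 1785\right) = \frac{4754468647 \left(\left(-47 + 97\right) + 1785\right)}{147261} = \frac{4754468647 \left(50 + 1785\right)}{147261} = \frac{4754468647}{147261} \cdot 1835 = \frac{8724449967245}{147261}$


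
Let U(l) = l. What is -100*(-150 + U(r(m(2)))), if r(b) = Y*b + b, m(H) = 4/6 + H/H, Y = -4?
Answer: 15500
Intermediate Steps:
m(H) = 5/3 (m(H) = 4*(1/6) + 1 = 2/3 + 1 = 5/3)
r(b) = -3*b (r(b) = -4*b + b = -3*b)
-100*(-150 + U(r(m(2)))) = -100*(-150 - 3*5/3) = -100*(-150 - 5) = -100*(-155) = 15500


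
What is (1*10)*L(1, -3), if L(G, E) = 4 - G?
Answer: 30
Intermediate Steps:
(1*10)*L(1, -3) = (1*10)*(4 - 1*1) = 10*(4 - 1) = 10*3 = 30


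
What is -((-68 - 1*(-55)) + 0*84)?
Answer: 13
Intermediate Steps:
-((-68 - 1*(-55)) + 0*84) = -((-68 + 55) + 0) = -(-13 + 0) = -1*(-13) = 13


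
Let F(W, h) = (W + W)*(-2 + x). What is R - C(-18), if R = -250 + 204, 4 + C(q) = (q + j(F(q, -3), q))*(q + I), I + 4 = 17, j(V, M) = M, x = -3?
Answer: -222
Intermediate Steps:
F(W, h) = -10*W (F(W, h) = (W + W)*(-2 - 3) = (2*W)*(-5) = -10*W)
I = 13 (I = -4 + 17 = 13)
C(q) = -4 + 2*q*(13 + q) (C(q) = -4 + (q + q)*(q + 13) = -4 + (2*q)*(13 + q) = -4 + 2*q*(13 + q))
R = -46
R - C(-18) = -46 - (-4 + 2*(-18)**2 + 26*(-18)) = -46 - (-4 + 2*324 - 468) = -46 - (-4 + 648 - 468) = -46 - 1*176 = -46 - 176 = -222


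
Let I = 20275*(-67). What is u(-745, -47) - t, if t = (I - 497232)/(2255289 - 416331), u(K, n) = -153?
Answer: -279504917/1838958 ≈ -151.99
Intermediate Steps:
I = -1358425
t = -1855657/1838958 (t = (-1358425 - 497232)/(2255289 - 416331) = -1855657/1838958 ≈ -1.0091)
u(-745, -47) - t = -153 - 1*(-1855657/1838958) = -153 + 1855657/1838958 = -279504917/1838958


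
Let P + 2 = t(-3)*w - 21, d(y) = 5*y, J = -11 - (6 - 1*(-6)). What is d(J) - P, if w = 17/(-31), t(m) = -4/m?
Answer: -8488/93 ≈ -91.269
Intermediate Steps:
w = -17/31 (w = 17*(-1/31) = -17/31 ≈ -0.54839)
J = -23 (J = -11 - (6 + 6) = -11 - 1*12 = -11 - 12 = -23)
P = -2207/93 (P = -2 + (-4/(-3)*(-17/31) - 21) = -2 + (-4*(-1/3)*(-17/31) - 21) = -2 + ((4/3)*(-17/31) - 21) = -2 + (-68/93 - 21) = -2 - 2021/93 = -2207/93 ≈ -23.731)
d(J) - P = 5*(-23) - 1*(-2207/93) = -115 + 2207/93 = -8488/93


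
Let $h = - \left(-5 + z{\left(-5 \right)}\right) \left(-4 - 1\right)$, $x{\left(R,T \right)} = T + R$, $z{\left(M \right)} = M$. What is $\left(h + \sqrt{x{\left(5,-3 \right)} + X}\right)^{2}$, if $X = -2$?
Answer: $2500$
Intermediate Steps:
$x{\left(R,T \right)} = R + T$
$h = -50$ ($h = - \left(-5 - 5\right) \left(-4 - 1\right) = - \left(-10\right) \left(-5\right) = \left(-1\right) 50 = -50$)
$\left(h + \sqrt{x{\left(5,-3 \right)} + X}\right)^{2} = \left(-50 + \sqrt{\left(5 - 3\right) - 2}\right)^{2} = \left(-50 + \sqrt{2 - 2}\right)^{2} = \left(-50 + \sqrt{0}\right)^{2} = \left(-50 + 0\right)^{2} = \left(-50\right)^{2} = 2500$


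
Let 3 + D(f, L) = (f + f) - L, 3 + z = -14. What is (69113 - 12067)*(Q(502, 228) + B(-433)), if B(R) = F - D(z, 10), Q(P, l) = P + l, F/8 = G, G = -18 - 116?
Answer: -16828570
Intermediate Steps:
z = -17 (z = -3 - 14 = -17)
G = -134
F = -1072 (F = 8*(-134) = -1072)
D(f, L) = -3 - L + 2*f (D(f, L) = -3 + ((f + f) - L) = -3 + (2*f - L) = -3 + (-L + 2*f) = -3 - L + 2*f)
B(R) = -1025 (B(R) = -1072 - (-3 - 1*10 + 2*(-17)) = -1072 - (-3 - 10 - 34) = -1072 - 1*(-47) = -1072 + 47 = -1025)
(69113 - 12067)*(Q(502, 228) + B(-433)) = (69113 - 12067)*((502 + 228) - 1025) = 57046*(730 - 1025) = 57046*(-295) = -16828570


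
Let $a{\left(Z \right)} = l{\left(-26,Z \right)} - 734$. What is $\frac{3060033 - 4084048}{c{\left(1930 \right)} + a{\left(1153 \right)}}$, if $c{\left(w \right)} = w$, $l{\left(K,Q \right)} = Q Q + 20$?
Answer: $- \frac{204803}{266125} \approx -0.76957$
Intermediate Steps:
$l{\left(K,Q \right)} = 20 + Q^{2}$ ($l{\left(K,Q \right)} = Q^{2} + 20 = 20 + Q^{2}$)
$a{\left(Z \right)} = -714 + Z^{2}$ ($a{\left(Z \right)} = \left(20 + Z^{2}\right) - 734 = -714 + Z^{2}$)
$\frac{3060033 - 4084048}{c{\left(1930 \right)} + a{\left(1153 \right)}} = \frac{3060033 - 4084048}{1930 - \left(714 - 1153^{2}\right)} = - \frac{1024015}{1930 + \left(-714 + 1329409\right)} = - \frac{1024015}{1930 + 1328695} = - \frac{1024015}{1330625} = \left(-1024015\right) \frac{1}{1330625} = - \frac{204803}{266125}$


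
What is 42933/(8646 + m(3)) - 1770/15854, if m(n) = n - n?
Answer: 10081157/2076874 ≈ 4.8540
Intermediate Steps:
m(n) = 0
42933/(8646 + m(3)) - 1770/15854 = 42933/(8646 + 0) - 1770/15854 = 42933/8646 - 1770*1/15854 = 42933*(1/8646) - 885/7927 = 1301/262 - 885/7927 = 10081157/2076874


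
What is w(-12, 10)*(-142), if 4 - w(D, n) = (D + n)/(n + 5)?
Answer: -8804/15 ≈ -586.93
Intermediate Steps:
w(D, n) = 4 - (D + n)/(5 + n) (w(D, n) = 4 - (D + n)/(n + 5) = 4 - (D + n)/(5 + n))
w(-12, 10)*(-142) = ((20 - 1*(-12) + 3*10)/(5 + 10))*(-142) = ((20 + 12 + 30)/15)*(-142) = ((1/15)*62)*(-142) = (62/15)*(-142) = -8804/15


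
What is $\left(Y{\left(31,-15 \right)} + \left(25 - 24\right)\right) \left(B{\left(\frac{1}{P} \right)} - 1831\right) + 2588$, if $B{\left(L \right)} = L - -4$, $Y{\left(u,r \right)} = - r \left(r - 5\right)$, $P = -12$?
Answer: $\frac{6586631}{12} \approx 5.4889 \cdot 10^{5}$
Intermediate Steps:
$Y{\left(u,r \right)} = - r \left(-5 + r\right)$ ($Y{\left(u,r \right)} = - r \left(r - 5\right) = - r \left(-5 + r\right)$)
$B{\left(L \right)} = 4 + L$ ($B{\left(L \right)} = L + 4 = 4 + L$)
$\left(Y{\left(31,-15 \right)} + \left(25 - 24\right)\right) \left(B{\left(\frac{1}{P} \right)} - 1831\right) + 2588 = \left(- 15 \left(5 - -15\right) + \left(25 - 24\right)\right) \left(\left(4 + \frac{1}{-12}\right) - 1831\right) + 2588 = \left(- 15 \left(5 + 15\right) + \left(25 - 24\right)\right) \left(\left(4 - \frac{1}{12}\right) - 1831\right) + 2588 = \left(\left(-15\right) 20 + 1\right) \left(\frac{47}{12} - 1831\right) + 2588 = \left(-300 + 1\right) \left(- \frac{21925}{12}\right) + 2588 = \left(-299\right) \left(- \frac{21925}{12}\right) + 2588 = \frac{6555575}{12} + 2588 = \frac{6586631}{12}$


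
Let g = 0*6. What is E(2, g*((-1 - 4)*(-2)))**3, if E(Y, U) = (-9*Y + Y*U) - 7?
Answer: -15625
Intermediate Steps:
g = 0
E(Y, U) = -7 - 9*Y + U*Y (E(Y, U) = (-9*Y + U*Y) - 7 = -7 - 9*Y + U*Y)
E(2, g*((-1 - 4)*(-2)))**3 = (-7 - 9*2 + (0*((-1 - 4)*(-2)))*2)**3 = (-7 - 18 + (0*(-5*(-2)))*2)**3 = (-7 - 18 + (0*10)*2)**3 = (-7 - 18 + 0*2)**3 = (-7 - 18 + 0)**3 = (-25)**3 = -15625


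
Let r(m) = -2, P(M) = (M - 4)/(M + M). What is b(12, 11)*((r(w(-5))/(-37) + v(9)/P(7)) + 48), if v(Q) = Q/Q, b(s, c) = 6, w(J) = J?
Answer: 11704/37 ≈ 316.32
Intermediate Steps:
P(M) = (-4 + M)/(2*M) (P(M) = (-4 + M)/((2*M)) = (-4 + M)*(1/(2*M)) = (-4 + M)/(2*M))
v(Q) = 1
b(12, 11)*((r(w(-5))/(-37) + v(9)/P(7)) + 48) = 6*((-2/(-37) + 1/((½)*(-4 + 7)/7)) + 48) = 6*((-2*(-1/37) + 1/((½)*(⅐)*3)) + 48) = 6*((2/37 + 1/(3/14)) + 48) = 6*((2/37 + 1*(14/3)) + 48) = 6*((2/37 + 14/3) + 48) = 6*(524/111 + 48) = 6*(5852/111) = 11704/37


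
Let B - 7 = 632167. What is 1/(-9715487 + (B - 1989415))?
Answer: -1/11072728 ≈ -9.0312e-8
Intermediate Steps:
B = 632174 (B = 7 + 632167 = 632174)
1/(-9715487 + (B - 1989415)) = 1/(-9715487 + (632174 - 1989415)) = 1/(-9715487 - 1357241) = 1/(-11072728) = -1/11072728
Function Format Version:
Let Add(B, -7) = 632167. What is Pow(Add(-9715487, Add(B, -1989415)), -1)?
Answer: Rational(-1, 11072728) ≈ -9.0312e-8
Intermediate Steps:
B = 632174 (B = Add(7, 632167) = 632174)
Pow(Add(-9715487, Add(B, -1989415)), -1) = Pow(Add(-9715487, Add(632174, -1989415)), -1) = Pow(Add(-9715487, -1357241), -1) = Pow(-11072728, -1) = Rational(-1, 11072728)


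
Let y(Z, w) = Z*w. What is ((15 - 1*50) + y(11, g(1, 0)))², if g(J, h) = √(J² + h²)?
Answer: 576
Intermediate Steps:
((15 - 1*50) + y(11, g(1, 0)))² = ((15 - 1*50) + 11*√(1² + 0²))² = ((15 - 50) + 11*√(1 + 0))² = (-35 + 11*√1)² = (-35 + 11*1)² = (-35 + 11)² = (-24)² = 576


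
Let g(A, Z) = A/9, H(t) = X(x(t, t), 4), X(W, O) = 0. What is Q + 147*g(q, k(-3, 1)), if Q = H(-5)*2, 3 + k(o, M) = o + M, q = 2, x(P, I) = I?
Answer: 98/3 ≈ 32.667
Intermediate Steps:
H(t) = 0
k(o, M) = -3 + M + o (k(o, M) = -3 + (o + M) = -3 + (M + o) = -3 + M + o)
g(A, Z) = A/9 (g(A, Z) = A*(1/9) = A/9)
Q = 0 (Q = 0*2 = 0)
Q + 147*g(q, k(-3, 1)) = 0 + 147*((1/9)*2) = 0 + 147*(2/9) = 0 + 98/3 = 98/3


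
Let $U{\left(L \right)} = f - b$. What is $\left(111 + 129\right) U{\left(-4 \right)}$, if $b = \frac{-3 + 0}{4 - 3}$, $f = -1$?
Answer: $480$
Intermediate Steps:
$b = -3$ ($b = - \frac{3}{1} = \left(-3\right) 1 = -3$)
$U{\left(L \right)} = 2$ ($U{\left(L \right)} = -1 - -3 = -1 + 3 = 2$)
$\left(111 + 129\right) U{\left(-4 \right)} = \left(111 + 129\right) 2 = 240 \cdot 2 = 480$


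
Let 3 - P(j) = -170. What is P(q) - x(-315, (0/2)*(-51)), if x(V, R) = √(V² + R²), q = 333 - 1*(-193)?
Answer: -142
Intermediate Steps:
q = 526 (q = 333 + 193 = 526)
P(j) = 173 (P(j) = 3 - 1*(-170) = 3 + 170 = 173)
x(V, R) = √(R² + V²)
P(q) - x(-315, (0/2)*(-51)) = 173 - √(((0/2)*(-51))² + (-315)²) = 173 - √(((0*(½))*(-51))² + 99225) = 173 - √((0*(-51))² + 99225) = 173 - √(0² + 99225) = 173 - √(0 + 99225) = 173 - √99225 = 173 - 1*315 = 173 - 315 = -142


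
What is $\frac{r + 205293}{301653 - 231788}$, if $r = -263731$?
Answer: $- \frac{58438}{69865} \approx -0.83644$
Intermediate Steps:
$\frac{r + 205293}{301653 - 231788} = \frac{-263731 + 205293}{301653 - 231788} = - \frac{58438}{69865}$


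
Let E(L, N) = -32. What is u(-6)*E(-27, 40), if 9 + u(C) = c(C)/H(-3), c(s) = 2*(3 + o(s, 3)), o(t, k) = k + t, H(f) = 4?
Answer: 288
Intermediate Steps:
c(s) = 12 + 2*s (c(s) = 2*(3 + (3 + s)) = 2*(6 + s) = 12 + 2*s)
u(C) = -6 + C/2 (u(C) = -9 + (12 + 2*C)/4 = -9 + (12 + 2*C)*(1/4) = -9 + (3 + C/2) = -6 + C/2)
u(-6)*E(-27, 40) = (-6 + (1/2)*(-6))*(-32) = (-6 - 3)*(-32) = -9*(-32) = 288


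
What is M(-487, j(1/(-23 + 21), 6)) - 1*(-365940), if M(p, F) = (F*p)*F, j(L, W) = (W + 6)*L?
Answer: 348408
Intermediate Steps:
j(L, W) = L*(6 + W) (j(L, W) = (6 + W)*L = L*(6 + W))
M(p, F) = p*F²
M(-487, j(1/(-23 + 21), 6)) - 1*(-365940) = -487*(6 + 6)²/(-23 + 21)² - 1*(-365940) = -487*(12/(-2))² + 365940 = -487*(-½*12)² + 365940 = -487*(-6)² + 365940 = -487*36 + 365940 = -17532 + 365940 = 348408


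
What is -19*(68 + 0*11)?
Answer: -1292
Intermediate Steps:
-19*(68 + 0*11) = -19*(68 + 0) = -19*68 = -1292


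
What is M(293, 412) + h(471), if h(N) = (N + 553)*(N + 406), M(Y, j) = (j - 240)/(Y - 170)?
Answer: 110460076/123 ≈ 8.9805e+5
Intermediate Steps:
M(Y, j) = (-240 + j)/(-170 + Y)
h(N) = (406 + N)*(553 + N) (h(N) = (553 + N)*(406 + N) = (406 + N)*(553 + N))
M(293, 412) + h(471) = (-240 + 412)/(-170 + 293) + (224518 + 471² + 959*471) = 172/123 + (224518 + 221841 + 451689) = (1/123)*172 + 898048 = 172/123 + 898048 = 110460076/123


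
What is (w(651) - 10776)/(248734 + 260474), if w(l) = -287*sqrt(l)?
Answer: -449/21217 - 41*sqrt(651)/72744 ≈ -0.035543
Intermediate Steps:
(w(651) - 10776)/(248734 + 260474) = (-287*sqrt(651) - 10776)/(248734 + 260474) = (-10776 - 287*sqrt(651))/509208 = (-10776 - 287*sqrt(651))*(1/509208) = -449/21217 - 41*sqrt(651)/72744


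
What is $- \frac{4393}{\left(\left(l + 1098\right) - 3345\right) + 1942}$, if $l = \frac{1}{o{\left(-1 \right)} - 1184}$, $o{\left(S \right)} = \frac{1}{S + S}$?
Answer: $\frac{10407017}{722547} \approx 14.403$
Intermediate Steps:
$o{\left(S \right)} = \frac{1}{2 S}$
$l = - \frac{2}{2369}$ ($l = \frac{1}{\frac{1}{2 \left(-1\right)} - 1184} = \frac{1}{\frac{1}{2} \left(-1\right) - 1184} = \frac{1}{- \frac{1}{2} - 1184} = \frac{1}{- \frac{2369}{2}} = - \frac{2}{2369} \approx -0.00084424$)
$- \frac{4393}{\left(\left(l + 1098\right) - 3345\right) + 1942} = - \frac{4393}{\left(\left(- \frac{2}{2369} + 1098\right) - 3345\right) + 1942} = - \frac{4393}{\left(\frac{2601160}{2369} - 3345\right) + 1942} = - \frac{4393}{- \frac{5323145}{2369} + 1942} = - \frac{4393}{- \frac{722547}{2369}} = \left(-4393\right) \left(- \frac{2369}{722547}\right) = \frac{10407017}{722547}$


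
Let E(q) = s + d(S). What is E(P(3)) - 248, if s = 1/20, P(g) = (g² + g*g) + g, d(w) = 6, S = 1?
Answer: -4839/20 ≈ -241.95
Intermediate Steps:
P(g) = g + 2*g² (P(g) = (g² + g²) + g = 2*g² + g = g + 2*g²)
s = 1/20 ≈ 0.050000
E(q) = 121/20 (E(q) = 1/20 + 6 = 121/20)
E(P(3)) - 248 = 121/20 - 248 = -4839/20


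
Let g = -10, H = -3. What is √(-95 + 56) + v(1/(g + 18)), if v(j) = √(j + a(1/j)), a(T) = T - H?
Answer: √178/4 + I*√39 ≈ 3.3354 + 6.245*I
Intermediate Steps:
a(T) = 3 + T (a(T) = T - 1*(-3) = T + 3 = 3 + T)
v(j) = √(3 + j + 1/j) (v(j) = √(j + (3 + 1/j)) = √(3 + j + 1/j))
√(-95 + 56) + v(1/(g + 18)) = √(-95 + 56) + √(3 + 1/(-10 + 18) + 1/(1/(-10 + 18))) = √(-39) + √(3 + 1/8 + 1/(1/8)) = I*√39 + √(3 + ⅛ + 1/(⅛)) = I*√39 + √(3 + ⅛ + 8) = I*√39 + √(89/8) = I*√39 + √178/4 = √178/4 + I*√39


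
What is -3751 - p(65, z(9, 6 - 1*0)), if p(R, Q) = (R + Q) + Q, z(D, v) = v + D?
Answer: -3846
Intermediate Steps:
z(D, v) = D + v
p(R, Q) = R + 2*Q (p(R, Q) = (Q + R) + Q = R + 2*Q)
-3751 - p(65, z(9, 6 - 1*0)) = -3751 - (65 + 2*(9 + (6 - 1*0))) = -3751 - (65 + 2*(9 + (6 + 0))) = -3751 - (65 + 2*(9 + 6)) = -3751 - (65 + 2*15) = -3751 - (65 + 30) = -3751 - 1*95 = -3751 - 95 = -3846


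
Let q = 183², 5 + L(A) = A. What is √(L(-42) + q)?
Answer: √33442 ≈ 182.87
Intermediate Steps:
L(A) = -5 + A
q = 33489
√(L(-42) + q) = √((-5 - 42) + 33489) = √(-47 + 33489) = √33442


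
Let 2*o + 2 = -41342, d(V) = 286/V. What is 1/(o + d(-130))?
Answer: -5/103371 ≈ -4.8369e-5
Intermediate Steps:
o = -20672 (o = -1 + (½)*(-41342) = -1 - 20671 = -20672)
1/(o + d(-130)) = 1/(-20672 + 286/(-130)) = 1/(-20672 + 286*(-1/130)) = 1/(-20672 - 11/5) = 1/(-103371/5) = -5/103371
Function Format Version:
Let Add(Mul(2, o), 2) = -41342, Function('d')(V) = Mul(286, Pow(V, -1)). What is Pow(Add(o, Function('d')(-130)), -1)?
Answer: Rational(-5, 103371) ≈ -4.8369e-5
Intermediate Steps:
o = -20672 (o = Add(-1, Mul(Rational(1, 2), -41342)) = Add(-1, -20671) = -20672)
Pow(Add(o, Function('d')(-130)), -1) = Pow(Add(-20672, Mul(286, Pow(-130, -1))), -1) = Pow(Add(-20672, Mul(286, Rational(-1, 130))), -1) = Pow(Add(-20672, Rational(-11, 5)), -1) = Pow(Rational(-103371, 5), -1) = Rational(-5, 103371)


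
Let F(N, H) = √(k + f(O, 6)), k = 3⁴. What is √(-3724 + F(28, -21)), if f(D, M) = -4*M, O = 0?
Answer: √(-3724 + √57) ≈ 60.963*I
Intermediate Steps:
k = 81
F(N, H) = √57 (F(N, H) = √(81 - 4*6) = √(81 - 24) = √57)
√(-3724 + F(28, -21)) = √(-3724 + √57)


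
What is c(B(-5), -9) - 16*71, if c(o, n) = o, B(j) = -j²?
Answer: -1161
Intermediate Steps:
c(B(-5), -9) - 16*71 = -1*(-5)² - 16*71 = -1*25 - 1136 = -25 - 1136 = -1161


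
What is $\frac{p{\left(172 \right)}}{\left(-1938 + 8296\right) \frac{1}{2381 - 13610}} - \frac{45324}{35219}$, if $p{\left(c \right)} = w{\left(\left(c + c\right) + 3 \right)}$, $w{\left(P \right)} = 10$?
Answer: $- \frac{2121455751}{111961201} \approx -18.948$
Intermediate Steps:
$p{\left(c \right)} = 10$
$\frac{p{\left(172 \right)}}{\left(-1938 + 8296\right) \frac{1}{2381 - 13610}} - \frac{45324}{35219} = \frac{10}{\left(-1938 + 8296\right) \frac{1}{2381 - 13610}} - \frac{45324}{35219} = \frac{10}{6358 \frac{1}{-11229}} - \frac{45324}{35219} = \frac{10}{6358 \left(- \frac{1}{11229}\right)} - \frac{45324}{35219} = \frac{10}{- \frac{6358}{11229}} - \frac{45324}{35219} = 10 \left(- \frac{11229}{6358}\right) - \frac{45324}{35219} = - \frac{56145}{3179} - \frac{45324}{35219} = - \frac{2121455751}{111961201}$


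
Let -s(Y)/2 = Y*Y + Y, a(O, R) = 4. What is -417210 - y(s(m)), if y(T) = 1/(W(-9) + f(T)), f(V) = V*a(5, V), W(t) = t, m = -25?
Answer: -2006362889/4809 ≈ -4.1721e+5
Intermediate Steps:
s(Y) = -2*Y - 2*Y² (s(Y) = -2*(Y*Y + Y) = -2*(Y² + Y) = -2*(Y + Y²) = -2*Y - 2*Y²)
f(V) = 4*V (f(V) = V*4 = 4*V)
y(T) = 1/(-9 + 4*T)
-417210 - y(s(m)) = -417210 - 1/(-9 + 4*(-2*(-25)*(1 - 25))) = -417210 - 1/(-9 + 4*(-2*(-25)*(-24))) = -417210 - 1/(-9 + 4*(-1200)) = -417210 - 1/(-9 - 4800) = -417210 - 1/(-4809) = -417210 - 1*(-1/4809) = -417210 + 1/4809 = -2006362889/4809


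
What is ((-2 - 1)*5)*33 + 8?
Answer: -487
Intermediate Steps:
((-2 - 1)*5)*33 + 8 = -3*5*33 + 8 = -15*33 + 8 = -495 + 8 = -487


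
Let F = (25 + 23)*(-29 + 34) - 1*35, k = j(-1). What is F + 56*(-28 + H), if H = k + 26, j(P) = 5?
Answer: 373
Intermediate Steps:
k = 5
H = 31 (H = 5 + 26 = 31)
F = 205 (F = 48*5 - 35 = 240 - 35 = 205)
F + 56*(-28 + H) = 205 + 56*(-28 + 31) = 205 + 56*3 = 205 + 168 = 373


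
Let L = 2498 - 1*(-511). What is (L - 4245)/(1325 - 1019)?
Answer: -206/51 ≈ -4.0392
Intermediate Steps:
L = 3009 (L = 2498 + 511 = 3009)
(L - 4245)/(1325 - 1019) = (3009 - 4245)/(1325 - 1019) = -1236/306 = -1236*1/306 = -206/51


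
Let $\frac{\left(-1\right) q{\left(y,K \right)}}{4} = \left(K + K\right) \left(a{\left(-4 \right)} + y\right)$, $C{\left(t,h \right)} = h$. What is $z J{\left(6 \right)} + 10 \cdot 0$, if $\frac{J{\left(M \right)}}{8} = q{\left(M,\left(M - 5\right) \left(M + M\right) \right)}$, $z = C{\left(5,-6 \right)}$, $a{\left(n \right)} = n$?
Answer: $9216$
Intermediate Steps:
$z = -6$
$q{\left(y,K \right)} = - 8 K \left(-4 + y\right)$ ($q{\left(y,K \right)} = - 4 \left(K + K\right) \left(-4 + y\right) = - 4 \cdot 2 K \left(-4 + y\right) = - 8 K \left(-4 + y\right)$)
$J{\left(M \right)} = 128 M \left(-5 + M\right) \left(4 - M\right)$ ($J{\left(M \right)} = 8 \cdot 8 \left(M - 5\right) \left(M + M\right) \left(4 - M\right) = 8 \cdot 8 \left(-5 + M\right) 2 M \left(4 - M\right) = 8 \cdot 8 \cdot 2 M \left(-5 + M\right) \left(4 - M\right) = 8 \cdot 16 M \left(-5 + M\right) \left(4 - M\right) = 128 M \left(-5 + M\right) \left(4 - M\right)$)
$z J{\left(6 \right)} + 10 \cdot 0 = - 6 \left(\left(-128\right) 6 \left(-5 + 6\right) \left(-4 + 6\right)\right) + 10 \cdot 0 = - 6 \left(\left(-128\right) 6 \cdot 1 \cdot 2\right) + 0 = \left(-6\right) \left(-1536\right) + 0 = 9216 + 0 = 9216$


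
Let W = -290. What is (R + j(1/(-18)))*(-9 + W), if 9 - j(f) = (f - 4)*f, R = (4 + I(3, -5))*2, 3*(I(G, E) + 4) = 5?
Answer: -1172977/324 ≈ -3620.3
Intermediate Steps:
I(G, E) = -7/3 (I(G, E) = -4 + (⅓)*5 = -4 + 5/3 = -7/3)
R = 10/3 (R = (4 - 7/3)*2 = (5/3)*2 = 10/3 ≈ 3.3333)
j(f) = 9 - f*(-4 + f) (j(f) = 9 - (f - 4)*f = 9 - (-4 + f)*f = 9 - f*(-4 + f))
(R + j(1/(-18)))*(-9 + W) = (10/3 + (9 - (1/(-18))² + 4/(-18)))*(-9 - 290) = (10/3 + (9 - (-1/18)² + 4*(-1/18)))*(-299) = (10/3 + (9 - 1*1/324 - 2/9))*(-299) = (10/3 + (9 - 1/324 - 2/9))*(-299) = (10/3 + 2843/324)*(-299) = (3923/324)*(-299) = -1172977/324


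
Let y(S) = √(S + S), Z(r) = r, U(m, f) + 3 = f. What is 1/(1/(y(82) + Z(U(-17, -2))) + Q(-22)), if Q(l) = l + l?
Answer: -6111/268663 - 2*√41/268663 ≈ -0.022794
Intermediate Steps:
U(m, f) = -3 + f
Q(l) = 2*l
y(S) = √2*√S (y(S) = √(2*S) = √2*√S)
1/(1/(y(82) + Z(U(-17, -2))) + Q(-22)) = 1/(1/(√2*√82 + (-3 - 2)) + 2*(-22)) = 1/(1/(2*√41 - 5) - 44) = 1/(1/(-5 + 2*√41) - 44) = 1/(-44 + 1/(-5 + 2*√41))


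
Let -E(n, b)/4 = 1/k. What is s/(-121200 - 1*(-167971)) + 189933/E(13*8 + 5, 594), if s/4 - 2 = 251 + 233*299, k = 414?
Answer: -1838854203641/93542 ≈ -1.9658e+7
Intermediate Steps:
s = 279680 (s = 8 + 4*(251 + 233*299) = 8 + 4*(251 + 69667) = 8 + 4*69918 = 8 + 279672 = 279680)
E(n, b) = -2/207 (E(n, b) = -4/414 = -4*1/414 = -2/207)
s/(-121200 - 1*(-167971)) + 189933/E(13*8 + 5, 594) = 279680/(-121200 - 1*(-167971)) + 189933/(-2/207) = 279680/(-121200 + 167971) + 189933*(-207/2) = 279680/46771 - 39316131/2 = -1838854203641/93542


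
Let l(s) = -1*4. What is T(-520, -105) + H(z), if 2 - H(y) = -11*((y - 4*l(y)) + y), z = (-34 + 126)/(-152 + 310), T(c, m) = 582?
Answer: 61052/79 ≈ 772.81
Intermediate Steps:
l(s) = -4
z = 46/79 (z = 92/158 = 92*(1/158) = 46/79 ≈ 0.58228)
H(y) = 178 + 22*y (H(y) = 2 - (-11)*((y - 4*(-4)) + y) = 2 - (-11)*((y + 16) + y) = 2 - (-11)*((16 + y) + y) = 2 - (-11)*(16 + 2*y) = 2 - (-176 - 22*y) = 2 + (176 + 22*y) = 178 + 22*y)
T(-520, -105) + H(z) = 582 + (178 + 22*(46/79)) = 582 + (178 + 1012/79) = 582 + 15074/79 = 61052/79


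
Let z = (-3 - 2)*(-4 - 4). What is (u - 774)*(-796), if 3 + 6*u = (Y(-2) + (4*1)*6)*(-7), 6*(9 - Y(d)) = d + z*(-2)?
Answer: 5938558/9 ≈ 6.5984e+5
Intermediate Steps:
z = 40 (z = -5*(-8) = 40)
Y(d) = 67/3 - d/6 (Y(d) = 9 - (d + 40*(-2))/6 = 9 - (d - 80)/6 = 9 - (-80 + d)/6 = 9 + (40/3 - d/6) = 67/3 - d/6)
u = -989/18 (u = -½ + (((67/3 - ⅙*(-2)) + (4*1)*6)*(-7))/6 = -½ + (((67/3 + ⅓) + 4*6)*(-7))/6 = -½ + ((68/3 + 24)*(-7))/6 = -½ + ((140/3)*(-7))/6 = -½ + (⅙)*(-980/3) = -½ - 490/9 = -989/18 ≈ -54.944)
(u - 774)*(-796) = (-989/18 - 774)*(-796) = -14921/18*(-796) = 5938558/9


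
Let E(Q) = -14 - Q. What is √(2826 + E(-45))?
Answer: √2857 ≈ 53.451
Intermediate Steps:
√(2826 + E(-45)) = √(2826 + (-14 - 1*(-45))) = √(2826 + (-14 + 45)) = √(2826 + 31) = √2857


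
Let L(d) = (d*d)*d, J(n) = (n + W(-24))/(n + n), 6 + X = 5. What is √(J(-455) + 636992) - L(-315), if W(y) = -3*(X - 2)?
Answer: 31255875 + √131873370265/455 ≈ 3.1257e+7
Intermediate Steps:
X = -1 (X = -6 + 5 = -1)
W(y) = 9 (W(y) = -3*(-1 - 2) = -3*(-3) = 9)
J(n) = (9 + n)/(2*n) (J(n) = (n + 9)/(n + n) = (9 + n)/((2*n)) = (9 + n)*(1/(2*n)) = (9 + n)/(2*n))
L(d) = d³ (L(d) = d²*d = d³)
√(J(-455) + 636992) - L(-315) = √((½)*(9 - 455)/(-455) + 636992) - 1*(-315)³ = √((½)*(-1/455)*(-446) + 636992) - 1*(-31255875) = √(223/455 + 636992) + 31255875 = √(289831583/455) + 31255875 = √131873370265/455 + 31255875 = 31255875 + √131873370265/455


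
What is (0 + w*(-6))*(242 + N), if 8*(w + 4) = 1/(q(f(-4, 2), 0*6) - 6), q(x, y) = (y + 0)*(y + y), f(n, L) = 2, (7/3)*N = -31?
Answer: 308993/56 ≈ 5517.7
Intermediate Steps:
N = -93/7 (N = (3/7)*(-31) = -93/7 ≈ -13.286)
q(x, y) = 2*y² (q(x, y) = y*(2*y) = 2*y²)
w = -193/48 (w = -4 + 1/(8*(2*(0*6)² - 6)) = -4 + 1/(8*(2*0² - 6)) = -4 + 1/(8*(2*0 - 6)) = -4 + 1/(8*(0 - 6)) = -4 + (⅛)/(-6) = -4 + (⅛)*(-⅙) = -4 - 1/48 = -193/48 ≈ -4.0208)
(0 + w*(-6))*(242 + N) = (0 - 193/48*(-6))*(242 - 93/7) = (0 + 193/8)*(1601/7) = (193/8)*(1601/7) = 308993/56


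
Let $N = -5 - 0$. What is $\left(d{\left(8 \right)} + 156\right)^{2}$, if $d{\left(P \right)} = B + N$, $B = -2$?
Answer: $22201$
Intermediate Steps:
$N = -5$ ($N = -5 + 0 = -5$)
$d{\left(P \right)} = -7$ ($d{\left(P \right)} = -2 - 5 = -7$)
$\left(d{\left(8 \right)} + 156\right)^{2} = \left(-7 + 156\right)^{2} = 149^{2} = 22201$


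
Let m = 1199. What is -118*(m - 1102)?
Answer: -11446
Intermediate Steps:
-118*(m - 1102) = -118*(1199 - 1102) = -118*97 = -11446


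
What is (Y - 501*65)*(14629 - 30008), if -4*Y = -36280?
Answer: 361329605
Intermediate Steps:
Y = 9070 (Y = -¼*(-36280) = 9070)
(Y - 501*65)*(14629 - 30008) = (9070 - 501*65)*(14629 - 30008) = (9070 - 32565)*(-15379) = -23495*(-15379) = 361329605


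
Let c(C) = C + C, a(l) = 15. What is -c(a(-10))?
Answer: -30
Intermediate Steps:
c(C) = 2*C
-c(a(-10)) = -2*15 = -1*30 = -30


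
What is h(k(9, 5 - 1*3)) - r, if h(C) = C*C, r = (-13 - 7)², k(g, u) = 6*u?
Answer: -256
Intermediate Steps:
r = 400 (r = (-20)² = 400)
h(C) = C²
h(k(9, 5 - 1*3)) - r = (6*(5 - 1*3))² - 1*400 = (6*(5 - 3))² - 400 = (6*2)² - 400 = 12² - 400 = 144 - 400 = -256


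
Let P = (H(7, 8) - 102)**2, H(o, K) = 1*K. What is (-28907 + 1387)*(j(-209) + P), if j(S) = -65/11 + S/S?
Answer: -2673347840/11 ≈ -2.4303e+8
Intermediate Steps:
H(o, K) = K
j(S) = -54/11 (j(S) = -65*1/11 + 1 = -65/11 + 1 = -54/11)
P = 8836 (P = (8 - 102)**2 = (-94)**2 = 8836)
(-28907 + 1387)*(j(-209) + P) = (-28907 + 1387)*(-54/11 + 8836) = -27520*97142/11 = -2673347840/11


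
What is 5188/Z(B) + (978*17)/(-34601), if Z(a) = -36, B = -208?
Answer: -45027131/311409 ≈ -144.59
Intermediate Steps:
5188/Z(B) + (978*17)/(-34601) = 5188/(-36) + (978*17)/(-34601) = 5188*(-1/36) + 16626*(-1/34601) = -1297/9 - 16626/34601 = -45027131/311409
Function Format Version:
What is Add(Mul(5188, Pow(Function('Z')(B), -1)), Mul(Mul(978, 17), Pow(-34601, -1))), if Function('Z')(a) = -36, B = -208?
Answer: Rational(-45027131, 311409) ≈ -144.59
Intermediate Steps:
Add(Mul(5188, Pow(Function('Z')(B), -1)), Mul(Mul(978, 17), Pow(-34601, -1))) = Add(Mul(5188, Pow(-36, -1)), Mul(Mul(978, 17), Pow(-34601, -1))) = Add(Mul(5188, Rational(-1, 36)), Mul(16626, Rational(-1, 34601))) = Add(Rational(-1297, 9), Rational(-16626, 34601)) = Rational(-45027131, 311409)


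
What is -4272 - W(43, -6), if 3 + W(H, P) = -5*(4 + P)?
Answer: -4279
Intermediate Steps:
W(H, P) = -23 - 5*P (W(H, P) = -3 - 5*(4 + P) = -3 + (-20 - 5*P) = -23 - 5*P)
-4272 - W(43, -6) = -4272 - (-23 - 5*(-6)) = -4272 - (-23 + 30) = -4272 - 1*7 = -4272 - 7 = -4279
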